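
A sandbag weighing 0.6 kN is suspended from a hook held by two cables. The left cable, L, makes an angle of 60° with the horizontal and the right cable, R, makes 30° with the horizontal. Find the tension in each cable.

T_L = 0.5196 kN, T_R = 0.3000 kN

ΣF_x = 0: −T_L·cos60° + T_R·cos30° = 0 → T_R = 0.57735·T_L.
ΣF_y = 0: T_L·sin60° + T_R·sin30° = 0.6.
Substitute: T_L·(0.866025 + 0.57735·0.5) = 0.6 → T_L = 0.519615 ≈ 0.5196 kN.
Then T_R = 0.57735 × 0.519615 = 0.3000 kN.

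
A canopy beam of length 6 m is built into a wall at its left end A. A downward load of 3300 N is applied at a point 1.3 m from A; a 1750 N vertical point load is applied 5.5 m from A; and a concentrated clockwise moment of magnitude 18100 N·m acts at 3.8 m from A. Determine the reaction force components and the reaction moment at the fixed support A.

A_x = 0, A_y = 5050 N, M_A = 32020 N·m

ΣF_x = 0: A_x = 0.
ΣF_y = 0: A_y − 3300 − 1750 = 0 → A_y = 5050 N.
ΣM about A: M_A − 3300·1.3 − 1750·5.5 − 18100 = 0 → M_A = 32020 N·m.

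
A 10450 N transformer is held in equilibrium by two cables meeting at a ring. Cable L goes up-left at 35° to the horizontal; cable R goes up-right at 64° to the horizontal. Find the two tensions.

ΣF_x = 0: −T_L·cos35° + T_R·cos64° = 0 → T_R = 1.86863·T_L.
ΣF_y = 0: T_L·sin35° + T_R·sin64° = 10450.
Substitute: T_L·(0.573576 + 1.86863·0.898794) = 10450 → T_L = 4638.08 ≈ 4638 N.
Then T_R = 1.86863 × 4638.08 = 8667 N.

T_L = 4638 N, T_R = 8667 N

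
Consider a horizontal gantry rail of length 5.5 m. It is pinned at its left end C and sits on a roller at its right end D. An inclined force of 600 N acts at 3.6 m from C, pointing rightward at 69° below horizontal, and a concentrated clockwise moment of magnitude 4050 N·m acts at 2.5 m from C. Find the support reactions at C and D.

C_x = -215.0 N, C_y = -542.9 N, D_y = 1103 N

Taking moments about C: D_y·5.5 − 600·sin69°·3.6 − 4050 = 0 → D_y = 6066.53/5.5 = 1103.01 ≈ 1103 N.
ΣF_y = 0: C_y + 1103.01 − 600·sin69° = 0 → C_y = -542.9 N.
ΣF_x = 0: C_x + 600·cos69° = 0 → C_x = -215.0 N.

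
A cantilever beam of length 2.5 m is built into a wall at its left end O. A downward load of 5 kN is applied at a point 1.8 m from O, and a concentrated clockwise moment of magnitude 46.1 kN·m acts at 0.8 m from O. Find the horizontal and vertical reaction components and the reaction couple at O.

O_x = 0, O_y = 5.000 kN, M_O = 55.10 kN·m

ΣF_x = 0: O_x = 0.
ΣF_y = 0: O_y − 5 = 0 → O_y = 5.000 kN.
ΣM about O: M_O − 5·1.8 − 46.1 = 0 → M_O = 55.10 kN·m.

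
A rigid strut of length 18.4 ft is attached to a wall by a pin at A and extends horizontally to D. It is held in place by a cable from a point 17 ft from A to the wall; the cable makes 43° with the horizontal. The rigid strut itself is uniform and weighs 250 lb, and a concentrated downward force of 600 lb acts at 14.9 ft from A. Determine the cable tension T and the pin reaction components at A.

ΣM about A: T·sin43°·17 − 250·9.2 − 600·14.9 = 0 → T = 11240/(17·0.681998) = 969.47 ≈ 969.5 lb.
ΣF_x = 0: A_x − T·cos43° = 0 → A_x = 969.47 × 0.731354 = 709.0 lb.
ΣF_y = 0: A_y + T·sin43° − 250 − 600 = 0 → A_y = 850 − 969.47 × 0.681998 = 188.8 lb.

T = 969.5 lb, A_x = 709.0 lb, A_y = 188.8 lb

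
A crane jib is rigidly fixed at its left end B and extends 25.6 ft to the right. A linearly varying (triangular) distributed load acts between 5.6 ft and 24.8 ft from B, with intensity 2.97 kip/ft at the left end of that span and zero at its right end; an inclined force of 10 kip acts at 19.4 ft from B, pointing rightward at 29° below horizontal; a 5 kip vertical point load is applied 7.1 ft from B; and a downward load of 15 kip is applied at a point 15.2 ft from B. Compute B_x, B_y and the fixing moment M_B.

Resultant of the triangular load: ½ × 2.97 × 19.2 = 28.512 kip, acting at 12 ft from B (one-third of the span from the peak).
ΣF_x = 0: B_x + 10·cos29° = 0 → B_x = -8.746 kip.
ΣF_y = 0: B_y − ½·2.97·19.2 − 10·sin29° − 5 − 15 = 0 → B_y = 53.36 kip.
ΣM about B: M_B − (½·2.97·19.2)·12 − 10·sin29°·19.4 − 5·7.1 − 15·15.2 = 0 → M_B = 699.7 kip·ft.

B_x = -8.746 kip, B_y = 53.36 kip, M_B = 699.7 kip·ft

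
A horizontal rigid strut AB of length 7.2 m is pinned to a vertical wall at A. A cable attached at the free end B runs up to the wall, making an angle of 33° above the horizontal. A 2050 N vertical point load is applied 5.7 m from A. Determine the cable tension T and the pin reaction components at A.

ΣM about A: T·sin33°·7.2 − 2050·5.7 = 0 → T = 11685/(7.2·0.544639) = 2979.8 ≈ 2980 N.
ΣF_x = 0: A_x − T·cos33° = 0 → A_x = 2979.8 × 0.838671 = 2499 N.
ΣF_y = 0: A_y + T·sin33° − 2050 = 0 → A_y = 2050 − 2979.8 × 0.544639 = 427.1 N.

T = 2980 N, A_x = 2499 N, A_y = 427.1 N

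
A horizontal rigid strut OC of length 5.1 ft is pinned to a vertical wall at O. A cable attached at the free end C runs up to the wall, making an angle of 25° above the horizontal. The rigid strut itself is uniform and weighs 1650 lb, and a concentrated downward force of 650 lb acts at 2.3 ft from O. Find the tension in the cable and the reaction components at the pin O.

T = 2646 lb, O_x = 2398 lb, O_y = 1182 lb

ΣM about O: T·sin25°·5.1 − 1650·2.55 − 650·2.3 = 0 → T = 5702.5/(5.1·0.422618) = 2645.74 ≈ 2646 lb.
ΣF_x = 0: O_x − T·cos25° = 0 → O_x = 2645.74 × 0.906308 = 2398 lb.
ΣF_y = 0: O_y + T·sin25° − 1650 − 650 = 0 → O_y = 2300 − 2645.74 × 0.422618 = 1182 lb.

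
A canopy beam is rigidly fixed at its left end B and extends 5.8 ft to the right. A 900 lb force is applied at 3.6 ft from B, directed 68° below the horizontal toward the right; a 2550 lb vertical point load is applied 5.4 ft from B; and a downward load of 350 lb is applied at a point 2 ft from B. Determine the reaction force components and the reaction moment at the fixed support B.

B_x = -337.1 lb, B_y = 3734 lb, M_B = 17470 lb·ft

ΣF_x = 0: B_x + 900·cos68° = 0 → B_x = -337.1 lb.
ΣF_y = 0: B_y − 900·sin68° − 2550 − 350 = 0 → B_y = 3734 lb.
ΣM about B: M_B − 900·sin68°·3.6 − 2550·5.4 − 350·2 = 0 → M_B = 17470 lb·ft.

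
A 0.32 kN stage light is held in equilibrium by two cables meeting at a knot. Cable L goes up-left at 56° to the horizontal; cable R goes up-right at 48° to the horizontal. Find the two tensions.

T_L = 0.2207 kN, T_R = 0.1844 kN

ΣF_x = 0: −T_L·cos56° + T_R·cos48° = 0 → T_R = 0.835701·T_L.
ΣF_y = 0: T_L·sin56° + T_R·sin48° = 0.32.
Substitute: T_L·(0.829038 + 0.835701·0.743145) = 0.32 → T_L = 0.220677 ≈ 0.2207 kN.
Then T_R = 0.835701 × 0.220677 = 0.1844 kN.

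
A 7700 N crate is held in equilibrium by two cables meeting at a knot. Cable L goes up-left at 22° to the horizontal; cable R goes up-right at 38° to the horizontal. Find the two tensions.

T_L = 7006 N, T_R = 8244 N

ΣF_x = 0: −T_L·cos22° + T_R·cos38° = 0 → T_R = 1.17661·T_L.
ΣF_y = 0: T_L·sin22° + T_R·sin38° = 7700.
Substitute: T_L·(0.374607 + 1.17661·0.615661) = 7700 → T_L = 7006.37 ≈ 7006 N.
Then T_R = 1.17661 × 7006.37 = 8244 N.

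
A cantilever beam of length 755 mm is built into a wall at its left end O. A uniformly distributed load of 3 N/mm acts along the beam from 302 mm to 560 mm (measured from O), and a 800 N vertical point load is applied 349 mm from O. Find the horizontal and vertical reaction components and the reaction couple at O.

Resultant of the distributed load: 3 × 258 = 774 N at 431 mm from O.
ΣF_x = 0: O_x = 0.
ΣF_y = 0: O_y − 3·258 − 800 = 0 → O_y = 1574 N.
ΣM about O: M_O − (3·258)·431 − 800·349 = 0 → M_O = 612800 N·mm.

O_x = 0, O_y = 1574 N, M_O = 612800 N·mm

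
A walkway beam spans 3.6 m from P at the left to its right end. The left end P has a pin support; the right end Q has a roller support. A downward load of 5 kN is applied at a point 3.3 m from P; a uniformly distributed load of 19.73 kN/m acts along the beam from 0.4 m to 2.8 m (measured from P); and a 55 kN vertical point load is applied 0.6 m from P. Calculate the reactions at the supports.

P_x = 0, P_y = 72.56 kN, Q_y = 34.80 kN

Resultant of the distributed load: 19.73 × 2.4 = 47.352 kN at 1.6 m from P.
ΣM about P: Q_y·3.6 − 5·3.3 − (19.73·2.4)·1.6 − 55·0.6 = 0 → Q_y = 125.2632/3.6 = 34.7953 ≈ 34.80 kN.
ΣF_y = 0: P_y + 34.7953 − 5 − 19.73·2.4 − 55 = 0 → P_y = 72.56 kN.
ΣF_x = 0: no horizontal applied forces, so P_x = 0.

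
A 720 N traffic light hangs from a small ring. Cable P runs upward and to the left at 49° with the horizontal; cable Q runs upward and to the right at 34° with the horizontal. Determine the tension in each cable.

ΣF_x = 0: −T_P·cos49° + T_Q·cos34° = 0 → T_Q = 0.79135·T_P.
ΣF_y = 0: T_P·sin49° + T_Q·sin34° = 720.
Substitute: T_P·(0.75471 + 0.79135·0.559193) = 720 → T_P = 601.39 ≈ 601.4 N.
Then T_Q = 0.79135 × 601.39 = 475.9 N.

T_P = 601.4 N, T_Q = 475.9 N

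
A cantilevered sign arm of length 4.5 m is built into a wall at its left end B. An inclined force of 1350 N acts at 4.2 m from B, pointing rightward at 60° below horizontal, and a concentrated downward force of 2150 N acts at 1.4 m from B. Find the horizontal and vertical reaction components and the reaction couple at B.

ΣF_x = 0: B_x + 1350·cos60° = 0 → B_x = -675.0 N.
ΣF_y = 0: B_y − 1350·sin60° − 2150 = 0 → B_y = 3319 N.
ΣM about B: M_B − 1350·sin60°·4.2 − 2150·1.4 = 0 → M_B = 7920 N·m.

B_x = -675.0 N, B_y = 3319 N, M_B = 7920 N·m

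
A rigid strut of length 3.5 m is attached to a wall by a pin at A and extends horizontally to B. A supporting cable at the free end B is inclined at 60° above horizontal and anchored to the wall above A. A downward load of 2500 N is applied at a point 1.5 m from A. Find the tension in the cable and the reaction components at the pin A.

T = 1237 N, A_x = 618.6 N, A_y = 1429 N

ΣM about A: T·sin60°·3.5 − 2500·1.5 = 0 → T = 3750/(3.5·0.866025) = 1237.18 ≈ 1237 N.
ΣF_x = 0: A_x − T·cos60° = 0 → A_x = 1237.18 × 0.5 = 618.6 N.
ΣF_y = 0: A_y + T·sin60° − 2500 = 0 → A_y = 2500 − 1237.18 × 0.866025 = 1429 N.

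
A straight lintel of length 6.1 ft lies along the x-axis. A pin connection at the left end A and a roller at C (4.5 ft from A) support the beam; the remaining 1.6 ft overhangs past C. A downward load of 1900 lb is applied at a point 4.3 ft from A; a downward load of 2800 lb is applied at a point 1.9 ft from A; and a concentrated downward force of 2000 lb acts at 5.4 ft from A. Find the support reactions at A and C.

Taking moments about A: C_y·4.5 − 1900·4.3 − 2800·1.9 − 2000·5.4 = 0 → C_y = 24290/4.5 = 5397.78 ≈ 5398 lb.
ΣF_y = 0: A_y + 5397.78 − 1900 − 2800 − 2000 = 0 → A_y = 1302 lb.
ΣF_x = 0: no horizontal applied forces, so A_x = 0.

A_x = 0, A_y = 1302 lb, C_y = 5398 lb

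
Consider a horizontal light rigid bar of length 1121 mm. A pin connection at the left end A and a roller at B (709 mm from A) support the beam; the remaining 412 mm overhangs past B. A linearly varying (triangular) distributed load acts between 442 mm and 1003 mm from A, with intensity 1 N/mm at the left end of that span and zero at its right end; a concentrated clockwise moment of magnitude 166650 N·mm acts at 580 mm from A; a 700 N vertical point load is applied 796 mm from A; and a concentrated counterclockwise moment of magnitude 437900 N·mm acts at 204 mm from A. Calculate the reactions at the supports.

A_x = 0, A_y = 328.3 N, B_y = 652.2 N

Resultant of the triangular load: ½ × 1 × 561 = 280.5 N, acting at 629 mm from A (one-third of the span from the peak).
Taking moments about A: B_y·709 − (½·1·561)·629 − 166650 − 700·796 + 437900 = 0 → B_y = 462384.5/709 = 652.164 ≈ 652.2 N.
ΣF_y = 0: A_y + 652.164 − ½·1·561 − 700 = 0 → A_y = 328.3 N.
ΣF_x = 0: no horizontal applied forces, so A_x = 0.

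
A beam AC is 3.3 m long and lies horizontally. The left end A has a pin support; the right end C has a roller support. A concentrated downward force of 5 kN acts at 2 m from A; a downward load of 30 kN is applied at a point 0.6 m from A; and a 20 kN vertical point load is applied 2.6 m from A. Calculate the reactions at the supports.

A_x = 0, A_y = 30.76 kN, C_y = 24.24 kN

ΣM about A: C_y·3.3 − 5·2 − 30·0.6 − 20·2.6 = 0 → C_y = 80/3.3 = 24.2424 ≈ 24.24 kN.
ΣF_y = 0: A_y + 24.2424 − 5 − 30 − 20 = 0 → A_y = 30.76 kN.
ΣF_x = 0: no horizontal applied forces, so A_x = 0.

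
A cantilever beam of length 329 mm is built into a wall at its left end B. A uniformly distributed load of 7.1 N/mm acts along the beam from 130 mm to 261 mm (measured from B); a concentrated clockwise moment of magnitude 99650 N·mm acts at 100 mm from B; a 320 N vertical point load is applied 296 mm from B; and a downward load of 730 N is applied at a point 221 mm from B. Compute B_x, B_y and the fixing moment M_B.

B_x = 0, B_y = 1980 N, M_B = 537500 N·mm

Resultant of the distributed load: 7.1 × 131 = 930.1 N at 195.5 mm from B.
ΣF_x = 0: B_x = 0.
ΣF_y = 0: B_y − 7.1·131 − 320 − 730 = 0 → B_y = 1980 N.
ΣM about B: M_B − (7.1·131)·195.5 − 99650 − 320·296 − 730·221 = 0 → M_B = 537500 N·mm.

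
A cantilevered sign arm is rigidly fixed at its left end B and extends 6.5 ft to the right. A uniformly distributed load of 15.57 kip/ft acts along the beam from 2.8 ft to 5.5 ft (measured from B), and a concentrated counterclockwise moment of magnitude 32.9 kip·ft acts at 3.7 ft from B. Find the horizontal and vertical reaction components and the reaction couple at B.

Resultant of the distributed load: 15.57 × 2.7 = 42.039 kip at 4.15 ft from B.
ΣF_x = 0: B_x = 0.
ΣF_y = 0: B_y − 15.57·2.7 = 0 → B_y = 42.04 kip.
ΣM about B: M_B − (15.57·2.7)·4.15 + 32.9 = 0 → M_B = 141.6 kip·ft.

B_x = 0, B_y = 42.04 kip, M_B = 141.6 kip·ft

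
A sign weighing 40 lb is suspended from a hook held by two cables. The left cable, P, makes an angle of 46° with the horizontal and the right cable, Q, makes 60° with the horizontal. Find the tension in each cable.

ΣF_x = 0: −T_P·cos46° + T_Q·cos60° = 0 → T_Q = 1.38932·T_P.
ΣF_y = 0: T_P·sin46° + T_Q·sin60° = 40.
Substitute: T_P·(0.71934 + 1.38932·0.866025) = 40 → T_P = 20.806 ≈ 20.81 lb.
Then T_Q = 1.38932 × 20.806 = 28.91 lb.

T_P = 20.81 lb, T_Q = 28.91 lb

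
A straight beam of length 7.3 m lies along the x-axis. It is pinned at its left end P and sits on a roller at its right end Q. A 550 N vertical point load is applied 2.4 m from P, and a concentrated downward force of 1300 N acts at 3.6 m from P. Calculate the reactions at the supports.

ΣM about P: Q_y·7.3 − 550·2.4 − 1300·3.6 = 0 → Q_y = 6000/7.3 = 821.918 ≈ 821.9 N.
ΣF_y = 0: P_y + 821.918 − 550 − 1300 = 0 → P_y = 1028 N.
ΣF_x = 0: no horizontal applied forces, so P_x = 0.

P_x = 0, P_y = 1028 N, Q_y = 821.9 N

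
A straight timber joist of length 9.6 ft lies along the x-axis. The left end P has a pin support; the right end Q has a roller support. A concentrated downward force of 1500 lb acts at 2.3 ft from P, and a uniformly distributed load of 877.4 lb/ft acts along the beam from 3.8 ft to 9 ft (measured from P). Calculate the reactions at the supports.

P_x = 0, P_y = 2661 lb, Q_y = 3401 lb

Resultant of the distributed load: 877.4 × 5.2 = 4562.48 lb at 6.4 ft from P.
Moments about P: Q_y·9.6 − 1500·2.3 − (877.4·5.2)·6.4 = 0 → Q_y = 32649.872/9.6 = 3401.03 ≈ 3401 lb.
ΣF_y = 0: P_y + 3401.03 − 1500 − 877.4·5.2 = 0 → P_y = 2661 lb.
ΣF_x = 0: no horizontal applied forces, so P_x = 0.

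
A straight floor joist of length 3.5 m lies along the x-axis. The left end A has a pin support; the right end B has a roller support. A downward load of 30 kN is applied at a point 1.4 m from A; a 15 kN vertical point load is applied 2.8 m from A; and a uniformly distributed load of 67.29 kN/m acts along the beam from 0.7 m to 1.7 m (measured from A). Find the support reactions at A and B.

A_x = 0, A_y = 65.22 kN, B_y = 47.07 kN

Resultant of the distributed load: 67.29 × 1 = 67.29 kN at 1.2 m from A.
Taking moments about A: B_y·3.5 − 30·1.4 − 15·2.8 − (67.29·1)·1.2 = 0 → B_y = 164.748/3.5 = 47.0709 ≈ 47.07 kN.
ΣF_y = 0: A_y + 47.0709 − 30 − 15 − 67.29·1 = 0 → A_y = 65.22 kN.
ΣF_x = 0: no horizontal applied forces, so A_x = 0.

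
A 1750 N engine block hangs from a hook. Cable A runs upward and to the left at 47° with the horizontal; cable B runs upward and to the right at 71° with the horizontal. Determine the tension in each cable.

T_A = 645.3 N, T_B = 1352 N

ΣF_x = 0: −T_A·cos47° + T_B·cos71° = 0 → T_B = 2.09479·T_A.
ΣF_y = 0: T_A·sin47° + T_B·sin71° = 1750.
Substitute: T_A·(0.731354 + 2.09479·0.945519) = 1750 → T_A = 645.276 ≈ 645.3 N.
Then T_B = 2.09479 × 645.276 = 1352 N.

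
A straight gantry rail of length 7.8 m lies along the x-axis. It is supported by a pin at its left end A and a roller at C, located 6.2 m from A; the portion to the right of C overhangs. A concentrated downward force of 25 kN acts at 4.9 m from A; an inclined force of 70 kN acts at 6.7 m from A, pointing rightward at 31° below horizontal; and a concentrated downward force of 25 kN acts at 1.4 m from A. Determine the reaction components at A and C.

Taking moments about A: C_y·6.2 − 25·4.9 − 70·sin31°·6.7 − 25·1.4 = 0 → C_y = 399.053/6.2 = 64.3634 ≈ 64.36 kN.
ΣF_y = 0: A_y + 64.3634 − 25 − 70·sin31° − 25 = 0 → A_y = 21.69 kN.
ΣF_x = 0: A_x + 70·cos31° = 0 → A_x = -60.00 kN.

A_x = -60.00 kN, A_y = 21.69 kN, C_y = 64.36 kN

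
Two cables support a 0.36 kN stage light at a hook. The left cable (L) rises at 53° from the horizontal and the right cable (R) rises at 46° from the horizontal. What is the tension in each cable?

ΣF_x = 0: −T_L·cos53° + T_R·cos46° = 0 → T_R = 0.866347·T_L.
ΣF_y = 0: T_L·sin53° + T_R·sin46° = 0.36.
Substitute: T_L·(0.798636 + 0.866347·0.71934) = 0.36 → T_L = 0.253194 ≈ 0.2532 kN.
Then T_R = 0.866347 × 0.253194 = 0.2194 kN.

T_L = 0.2532 kN, T_R = 0.2194 kN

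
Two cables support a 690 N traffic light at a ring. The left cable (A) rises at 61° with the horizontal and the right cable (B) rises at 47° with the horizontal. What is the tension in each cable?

T_A = 494.8 N, T_B = 351.7 N

ΣF_x = 0: −T_A·cos61° + T_B·cos47° = 0 → T_B = 0.710866·T_A.
ΣF_y = 0: T_A·sin61° + T_B·sin47° = 690.
Substitute: T_A·(0.87462 + 0.710866·0.731354) = 690 → T_A = 494.796 ≈ 494.8 N.
Then T_B = 0.710866 × 494.796 = 351.7 N.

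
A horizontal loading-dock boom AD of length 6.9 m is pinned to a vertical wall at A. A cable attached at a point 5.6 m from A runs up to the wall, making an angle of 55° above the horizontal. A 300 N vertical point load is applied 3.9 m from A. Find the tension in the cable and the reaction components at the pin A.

ΣM about A: T·sin55°·5.6 − 300·3.9 = 0 → T = 1170/(5.6·0.819152) = 255.055 ≈ 255.1 N.
ΣF_x = 0: A_x − T·cos55° = 0 → A_x = 255.055 × 0.573576 = 146.3 N.
ΣF_y = 0: A_y + T·sin55° − 300 = 0 → A_y = 300 − 255.055 × 0.819152 = 91.07 N.

T = 255.1 N, A_x = 146.3 N, A_y = 91.07 N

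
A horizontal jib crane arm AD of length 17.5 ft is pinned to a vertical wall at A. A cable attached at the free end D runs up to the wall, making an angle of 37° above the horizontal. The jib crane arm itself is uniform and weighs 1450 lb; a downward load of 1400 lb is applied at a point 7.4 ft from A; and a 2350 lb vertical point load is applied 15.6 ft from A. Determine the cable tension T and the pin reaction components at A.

ΣM about A: T·sin37°·17.5 − 1450·8.75 − 1400·7.4 − 2350·15.6 = 0 → T = 59707.5/(17.5·0.601815) = 5669.28 ≈ 5669 lb.
ΣF_x = 0: A_x − T·cos37° = 0 → A_x = 5669.28 × 0.798636 = 4528 lb.
ΣF_y = 0: A_y + T·sin37° − 1450 − 1400 − 2350 = 0 → A_y = 5200 − 5669.28 × 0.601815 = 1788 lb.

T = 5669 lb, A_x = 4528 lb, A_y = 1788 lb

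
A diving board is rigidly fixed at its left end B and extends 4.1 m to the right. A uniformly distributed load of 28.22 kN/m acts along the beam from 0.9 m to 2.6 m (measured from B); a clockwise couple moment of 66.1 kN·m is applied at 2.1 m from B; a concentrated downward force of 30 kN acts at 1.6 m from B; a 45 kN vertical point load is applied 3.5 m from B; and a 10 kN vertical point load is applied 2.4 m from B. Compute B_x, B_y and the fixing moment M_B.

Resultant of the distributed load: 28.22 × 1.7 = 47.974 kN at 1.75 m from B.
ΣF_x = 0: B_x = 0.
ΣF_y = 0: B_y − 28.22·1.7 − 30 − 45 − 10 = 0 → B_y = 133.0 kN.
ΣM about B: M_B − (28.22·1.7)·1.75 − 66.1 − 30·1.6 − 45·3.5 − 10·2.4 = 0 → M_B = 379.6 kN·m.

B_x = 0, B_y = 133.0 kN, M_B = 379.6 kN·m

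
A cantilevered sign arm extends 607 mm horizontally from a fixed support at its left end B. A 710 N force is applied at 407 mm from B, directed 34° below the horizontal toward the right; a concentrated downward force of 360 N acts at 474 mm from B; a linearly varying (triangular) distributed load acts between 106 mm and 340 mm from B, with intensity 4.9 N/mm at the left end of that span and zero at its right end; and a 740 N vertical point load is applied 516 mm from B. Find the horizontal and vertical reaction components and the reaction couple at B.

B_x = -588.6 N, B_y = 2070 N, M_B = 819600 N·mm

Resultant of the triangular load: ½ × 4.9 × 234 = 573.3 N, acting at 184 mm from B (one-third of the span from the peak).
ΣF_x = 0: B_x + 710·cos34° = 0 → B_x = -588.6 N.
ΣF_y = 0: B_y − 710·sin34° − 360 − ½·4.9·234 − 740 = 0 → B_y = 2070 N.
ΣM about B: M_B − 710·sin34°·407 − 360·474 − (½·4.9·234)·184 − 740·516 = 0 → M_B = 819600 N·mm.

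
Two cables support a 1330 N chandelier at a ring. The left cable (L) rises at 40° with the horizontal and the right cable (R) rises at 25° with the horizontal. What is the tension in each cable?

ΣF_x = 0: −T_L·cos40° + T_R·cos25° = 0 → T_R = 0.845237·T_L.
ΣF_y = 0: T_L·sin40° + T_R·sin25° = 1330.
Substitute: T_L·(0.642788 + 0.845237·0.422618) = 1330 → T_L = 1330 N.
Then T_R = 0.845237 × 1330 = 1124 N.

T_L = 1330 N, T_R = 1124 N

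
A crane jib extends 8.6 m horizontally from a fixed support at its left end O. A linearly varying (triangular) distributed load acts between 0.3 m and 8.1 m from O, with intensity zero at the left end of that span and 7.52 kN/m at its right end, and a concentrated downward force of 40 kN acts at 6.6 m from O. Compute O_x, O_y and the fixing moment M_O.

Resultant of the triangular load: ½ × 7.52 × 7.8 = 29.328 kN, acting at 5.5 m from O (one-third of the span from the peak).
ΣF_x = 0: O_x = 0.
ΣF_y = 0: O_y − ½·7.52·7.8 − 40 = 0 → O_y = 69.33 kN.
ΣM about O: M_O − (½·7.52·7.8)·5.5 − 40·6.6 = 0 → M_O = 425.3 kN·m.

O_x = 0, O_y = 69.33 kN, M_O = 425.3 kN·m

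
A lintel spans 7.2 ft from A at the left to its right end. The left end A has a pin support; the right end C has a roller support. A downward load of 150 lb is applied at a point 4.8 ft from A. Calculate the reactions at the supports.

A_x = 0, A_y = 50.00 lb, C_y = 100.0 lb

Moments about A: C_y·7.2 − 150·4.8 = 0 → C_y = 720/7.2 = 100.0 lb.
ΣF_y = 0: A_y + 100 − 150 = 0 → A_y = 50.00 lb.
ΣF_x = 0: no horizontal applied forces, so A_x = 0.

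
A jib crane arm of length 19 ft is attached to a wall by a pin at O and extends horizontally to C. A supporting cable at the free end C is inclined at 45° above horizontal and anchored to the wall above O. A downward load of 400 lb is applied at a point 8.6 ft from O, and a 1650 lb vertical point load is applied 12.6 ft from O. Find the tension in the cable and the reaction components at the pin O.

T = 1803 lb, O_x = 1275 lb, O_y = 774.7 lb

ΣM about O: T·sin45°·19 − 400·8.6 − 1650·12.6 = 0 → T = 24230/(19·0.707107) = 1803.49 ≈ 1803 lb.
ΣF_x = 0: O_x − T·cos45° = 0 → O_x = 1803.49 × 0.707107 = 1275 lb.
ΣF_y = 0: O_y + T·sin45° − 400 − 1650 = 0 → O_y = 2050 − 1803.49 × 0.707107 = 774.7 lb.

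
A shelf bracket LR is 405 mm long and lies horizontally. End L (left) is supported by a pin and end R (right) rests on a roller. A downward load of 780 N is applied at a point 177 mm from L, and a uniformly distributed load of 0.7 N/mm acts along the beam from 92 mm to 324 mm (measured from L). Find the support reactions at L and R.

L_x = 0, L_y = 518.1 N, R_y = 424.3 N

Resultant of the distributed load: 0.7 × 232 = 162.4 N at 208 mm from L.
Moments about L: R_y·405 − 780·177 − (0.7·232)·208 = 0 → R_y = 171839.2/405 = 424.294 ≈ 424.3 N.
ΣF_y = 0: L_y + 424.294 − 780 − 0.7·232 = 0 → L_y = 518.1 N.
ΣF_x = 0: no horizontal applied forces, so L_x = 0.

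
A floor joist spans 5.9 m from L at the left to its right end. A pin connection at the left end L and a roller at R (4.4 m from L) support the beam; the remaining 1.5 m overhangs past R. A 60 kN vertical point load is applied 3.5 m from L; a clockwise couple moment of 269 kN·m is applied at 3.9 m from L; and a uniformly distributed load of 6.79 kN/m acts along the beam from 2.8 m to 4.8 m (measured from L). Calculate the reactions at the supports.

Resultant of the distributed load: 6.79 × 2 = 13.58 kN at 3.8 m from L.
ΣM about L: R_y·4.4 − 60·3.5 − 269 − (6.79·2)·3.8 = 0 → R_y = 530.604/4.4 = 120.592 ≈ 120.6 kN.
ΣF_y = 0: L_y + 120.592 − 60 − 6.79·2 = 0 → L_y = -47.01 kN.
ΣF_x = 0: no horizontal applied forces, so L_x = 0.

L_x = 0, L_y = -47.01 kN, R_y = 120.6 kN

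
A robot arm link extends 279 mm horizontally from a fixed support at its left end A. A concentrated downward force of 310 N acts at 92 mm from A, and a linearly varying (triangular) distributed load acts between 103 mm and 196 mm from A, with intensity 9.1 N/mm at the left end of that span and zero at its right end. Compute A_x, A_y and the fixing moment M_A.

Resultant of the triangular load: ½ × 9.1 × 93 = 423.15 N, acting at 134 mm from A (one-third of the span from the peak).
ΣF_x = 0: A_x = 0.
ΣF_y = 0: A_y − 310 − ½·9.1·93 = 0 → A_y = 733.1 N.
ΣM about A: M_A − 310·92 − (½·9.1·93)·134 = 0 → M_A = 85220 N·mm.

A_x = 0, A_y = 733.1 N, M_A = 85220 N·mm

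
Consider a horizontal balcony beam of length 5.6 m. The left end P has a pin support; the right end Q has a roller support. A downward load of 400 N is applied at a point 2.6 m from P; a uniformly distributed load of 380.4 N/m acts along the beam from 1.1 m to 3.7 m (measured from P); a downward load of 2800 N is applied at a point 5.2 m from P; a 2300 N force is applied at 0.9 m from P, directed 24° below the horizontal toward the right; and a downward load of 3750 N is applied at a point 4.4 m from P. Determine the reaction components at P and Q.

P_x = -2101 N, P_y = 2568 N, Q_y = 6306 N

Resultant of the distributed load: 380.4 × 2.6 = 989.04 N at 2.4 m from P.
Taking moments about P: Q_y·5.6 − 400·2.6 − (380.4·2.6)·2.4 − 2800·5.2 − 2300·sin24°·0.9 − 3750·4.4 = 0 → Q_y = 35315.6/5.6 = 6306.36 ≈ 6306 N.
ΣF_y = 0: P_y + 6306.36 − 400 − 380.4·2.6 − 2800 − 2300·sin24° − 3750 = 0 → P_y = 2568 N.
ΣF_x = 0: P_x + 2300·cos24° = 0 → P_x = -2101 N.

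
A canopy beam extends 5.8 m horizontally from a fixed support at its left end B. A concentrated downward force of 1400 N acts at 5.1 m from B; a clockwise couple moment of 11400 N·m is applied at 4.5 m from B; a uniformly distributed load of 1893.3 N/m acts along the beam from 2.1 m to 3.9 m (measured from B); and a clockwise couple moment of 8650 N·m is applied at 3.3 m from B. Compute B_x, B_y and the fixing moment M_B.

B_x = 0, B_y = 4808 N, M_B = 37410 N·m

Resultant of the distributed load: 1893.3 × 1.8 = 3407.94 N at 3 m from B.
ΣF_x = 0: B_x = 0.
ΣF_y = 0: B_y − 1400 − 1893.3·1.8 = 0 → B_y = 4808 N.
ΣM about B: M_B − 1400·5.1 − 11400 − (1893.3·1.8)·3 − 8650 = 0 → M_B = 37410 N·m.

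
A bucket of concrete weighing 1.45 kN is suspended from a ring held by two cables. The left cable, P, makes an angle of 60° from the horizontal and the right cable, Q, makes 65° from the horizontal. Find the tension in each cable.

ΣF_x = 0: −T_P·cos60° + T_Q·cos65° = 0 → T_Q = 1.1831·T_P.
ΣF_y = 0: T_P·sin60° + T_Q·sin65° = 1.45.
Substitute: T_P·(0.866025 + 1.1831·0.906308) = 1.45 → T_P = 0.748087 ≈ 0.7481 kN.
Then T_Q = 1.1831 × 0.748087 = 0.8851 kN.

T_P = 0.7481 kN, T_Q = 0.8851 kN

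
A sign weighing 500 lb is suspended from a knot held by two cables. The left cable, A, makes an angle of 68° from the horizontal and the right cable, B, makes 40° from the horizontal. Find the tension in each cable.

T_A = 402.7 lb, T_B = 196.9 lb

ΣF_x = 0: −T_A·cos68° + T_B·cos40° = 0 → T_B = 0.489014·T_A.
ΣF_y = 0: T_A·sin68° + T_B·sin40° = 500.
Substitute: T_A·(0.927184 + 0.489014·0.642788) = 500 → T_A = 402.733 ≈ 402.7 lb.
Then T_B = 0.489014 × 402.733 = 196.9 lb.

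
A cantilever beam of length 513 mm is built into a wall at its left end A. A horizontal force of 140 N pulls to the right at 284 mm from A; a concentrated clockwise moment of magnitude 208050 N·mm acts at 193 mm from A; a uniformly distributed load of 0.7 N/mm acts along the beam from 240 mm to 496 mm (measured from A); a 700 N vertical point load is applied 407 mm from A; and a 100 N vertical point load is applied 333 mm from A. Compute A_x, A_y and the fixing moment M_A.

A_x = -140.0 N, A_y = 979.2 N, M_A = 592200 N·mm

Resultant of the distributed load: 0.7 × 256 = 179.2 N at 368 mm from A.
ΣF_x = 0: A_x + 140 = 0 → A_x = -140.0 N.
ΣF_y = 0: A_y − 0.7·256 − 700 − 100 = 0 → A_y = 979.2 N.
ΣM about A: M_A − 208050 − (0.7·256)·368 − 700·407 − 100·333 = 0 → M_A = 592200 N·mm.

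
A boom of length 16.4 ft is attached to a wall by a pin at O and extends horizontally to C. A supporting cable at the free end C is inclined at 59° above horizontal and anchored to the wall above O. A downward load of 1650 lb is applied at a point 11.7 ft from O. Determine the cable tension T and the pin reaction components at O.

ΣM about O: T·sin59°·16.4 − 1650·11.7 = 0 → T = 19305/(16.4·0.857167) = 1373.28 ≈ 1373 lb.
ΣF_x = 0: O_x − T·cos59° = 0 → O_x = 1373.28 × 0.515038 = 707.3 lb.
ΣF_y = 0: O_y + T·sin59° − 1650 = 0 → O_y = 1650 − 1373.28 × 0.857167 = 472.9 lb.

T = 1373 lb, O_x = 707.3 lb, O_y = 472.9 lb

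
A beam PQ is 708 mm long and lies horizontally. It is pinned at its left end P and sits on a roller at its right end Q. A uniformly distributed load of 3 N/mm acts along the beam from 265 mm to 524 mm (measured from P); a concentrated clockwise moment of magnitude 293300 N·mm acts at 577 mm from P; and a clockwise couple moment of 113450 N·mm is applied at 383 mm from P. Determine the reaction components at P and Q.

P_x = 0, P_y = -230.5 N, Q_y = 1007 N

Resultant of the distributed load: 3 × 259 = 777 N at 394.5 mm from P.
Taking moments about P: Q_y·708 − (3·259)·394.5 − 293300 − 113450 = 0 → Q_y = 713276.5/708 = 1007.45 ≈ 1007 N.
ΣF_y = 0: P_y + 1007.45 − 3·259 = 0 → P_y = -230.5 N.
ΣF_x = 0: no horizontal applied forces, so P_x = 0.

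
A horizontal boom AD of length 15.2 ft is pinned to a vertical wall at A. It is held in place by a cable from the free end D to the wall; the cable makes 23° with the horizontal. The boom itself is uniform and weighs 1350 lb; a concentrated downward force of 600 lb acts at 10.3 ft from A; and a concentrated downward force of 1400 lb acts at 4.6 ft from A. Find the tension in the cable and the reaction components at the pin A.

ΣM about A: T·sin23°·15.2 − 1350·7.6 − 600·10.3 − 1400·4.6 = 0 → T = 22880/(15.2·0.390731) = 3852.43 ≈ 3852 lb.
ΣF_x = 0: A_x − T·cos23° = 0 → A_x = 3852.43 × 0.920505 = 3546 lb.
ΣF_y = 0: A_y + T·sin23° − 1350 − 600 − 1400 = 0 → A_y = 3350 − 3852.43 × 0.390731 = 1845 lb.

T = 3852 lb, A_x = 3546 lb, A_y = 1845 lb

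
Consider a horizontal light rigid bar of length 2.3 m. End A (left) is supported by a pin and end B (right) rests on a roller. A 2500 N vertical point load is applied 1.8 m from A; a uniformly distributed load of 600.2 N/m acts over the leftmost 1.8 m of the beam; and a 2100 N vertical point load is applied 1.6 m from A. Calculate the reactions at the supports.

Resultant of the distributed load: 600.2 × 1.8 = 1080.36 N at 0.9 m from A.
Moments about A: B_y·2.3 − 2500·1.8 − (600.2·1.8)·0.9 − 2100·1.6 = 0 → B_y = 8832.324/2.3 = 3840.14 ≈ 3840 N.
ΣF_y = 0: A_y + 3840.14 − 2500 − 600.2·1.8 − 2100 = 0 → A_y = 1840 N.
ΣF_x = 0: no horizontal applied forces, so A_x = 0.

A_x = 0, A_y = 1840 N, B_y = 3840 N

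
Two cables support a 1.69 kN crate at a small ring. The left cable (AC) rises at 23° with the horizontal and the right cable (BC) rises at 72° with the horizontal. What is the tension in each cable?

ΣF_x = 0: −T_AC·cos23° + T_BC·cos72° = 0 → T_BC = 2.97882·T_AC.
ΣF_y = 0: T_AC·sin23° + T_BC·sin72° = 1.69.
Substitute: T_AC·(0.390731 + 2.97882·0.951057) = 1.69 → T_AC = 0.524233 ≈ 0.5242 kN.
Then T_BC = 2.97882 × 0.524233 = 1.562 kN.

T_AC = 0.5242 kN, T_BC = 1.562 kN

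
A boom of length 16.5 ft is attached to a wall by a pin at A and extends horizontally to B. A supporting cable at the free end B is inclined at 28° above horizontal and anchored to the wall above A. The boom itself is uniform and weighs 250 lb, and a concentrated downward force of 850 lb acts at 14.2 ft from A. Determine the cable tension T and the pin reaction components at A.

T = 1824 lb, A_x = 1611 lb, A_y = 243.5 lb

ΣM about A: T·sin28°·16.5 − 250·8.25 − 850·14.2 = 0 → T = 14132.5/(16.5·0.469472) = 1824.42 ≈ 1824 lb.
ΣF_x = 0: A_x − T·cos28° = 0 → A_x = 1824.42 × 0.882948 = 1611 lb.
ΣF_y = 0: A_y + T·sin28° − 250 − 850 = 0 → A_y = 1100 − 1824.42 × 0.469472 = 243.5 lb.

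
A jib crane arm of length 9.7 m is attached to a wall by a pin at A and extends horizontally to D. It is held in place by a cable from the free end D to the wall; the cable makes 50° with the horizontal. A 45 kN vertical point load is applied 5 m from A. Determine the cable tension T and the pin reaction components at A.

T = 30.28 kN, A_x = 19.46 kN, A_y = 21.80 kN

ΣM about A: T·sin50°·9.7 − 45·5 = 0 → T = 225/(9.7·0.766044) = 30.2801 ≈ 30.28 kN.
ΣF_x = 0: A_x − T·cos50° = 0 → A_x = 30.2801 × 0.642788 = 19.46 kN.
ΣF_y = 0: A_y + T·sin50° − 45 = 0 → A_y = 45 − 30.2801 × 0.766044 = 21.80 kN.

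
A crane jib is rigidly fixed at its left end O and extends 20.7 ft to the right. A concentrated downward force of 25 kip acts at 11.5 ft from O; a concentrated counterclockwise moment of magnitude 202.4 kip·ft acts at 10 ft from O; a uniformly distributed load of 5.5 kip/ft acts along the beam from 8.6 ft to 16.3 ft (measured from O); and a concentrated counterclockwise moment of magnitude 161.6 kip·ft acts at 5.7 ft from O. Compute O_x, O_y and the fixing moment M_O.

Resultant of the distributed load: 5.5 × 7.7 = 42.35 kip at 12.45 ft from O.
ΣF_x = 0: O_x = 0.
ΣF_y = 0: O_y − 25 − 5.5·7.7 = 0 → O_y = 67.35 kip.
ΣM about O: M_O − 25·11.5 + 202.4 − (5.5·7.7)·12.45 + 161.6 = 0 → M_O = 450.8 kip·ft.

O_x = 0, O_y = 67.35 kip, M_O = 450.8 kip·ft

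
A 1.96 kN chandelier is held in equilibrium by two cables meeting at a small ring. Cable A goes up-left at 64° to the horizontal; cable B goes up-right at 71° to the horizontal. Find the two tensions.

ΣF_x = 0: −T_A·cos64° + T_B·cos71° = 0 → T_B = 1.34648·T_A.
ΣF_y = 0: T_A·sin64° + T_B·sin71° = 1.96.
Substitute: T_A·(0.898794 + 1.34648·0.945519) = 1.96 → T_A = 0.902429 ≈ 0.9024 kN.
Then T_B = 1.34648 × 0.902429 = 1.215 kN.

T_A = 0.9024 kN, T_B = 1.215 kN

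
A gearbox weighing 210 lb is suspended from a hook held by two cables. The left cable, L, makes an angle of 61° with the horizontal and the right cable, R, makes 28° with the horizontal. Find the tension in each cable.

T_L = 185.4 lb, T_R = 101.8 lb

ΣF_x = 0: −T_L·cos61° + T_R·cos28° = 0 → T_R = 0.549081·T_L.
ΣF_y = 0: T_L·sin61° + T_R·sin28° = 210.
Substitute: T_L·(0.87462 + 0.549081·0.469472) = 210 → T_L = 185.447 ≈ 185.4 lb.
Then T_R = 0.549081 × 185.447 = 101.8 lb.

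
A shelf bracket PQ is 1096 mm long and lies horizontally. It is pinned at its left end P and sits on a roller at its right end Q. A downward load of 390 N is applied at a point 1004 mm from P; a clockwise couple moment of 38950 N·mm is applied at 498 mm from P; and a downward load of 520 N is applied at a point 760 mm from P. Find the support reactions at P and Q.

P_x = 0, P_y = 156.6 N, Q_y = 753.4 N

ΣM about P: Q_y·1096 − 390·1004 − 38950 − 520·760 = 0 → Q_y = 825710/1096 = 753.385 ≈ 753.4 N.
ΣF_y = 0: P_y + 753.385 − 390 − 520 = 0 → P_y = 156.6 N.
ΣF_x = 0: no horizontal applied forces, so P_x = 0.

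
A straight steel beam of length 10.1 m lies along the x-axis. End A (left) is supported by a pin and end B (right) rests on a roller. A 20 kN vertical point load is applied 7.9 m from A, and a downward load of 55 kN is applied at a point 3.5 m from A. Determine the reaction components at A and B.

A_x = 0, A_y = 40.30 kN, B_y = 34.70 kN

Moments about A: B_y·10.1 − 20·7.9 − 55·3.5 = 0 → B_y = 350.5/10.1 = 34.703 ≈ 34.70 kN.
ΣF_y = 0: A_y + 34.703 − 20 − 55 = 0 → A_y = 40.30 kN.
ΣF_x = 0: no horizontal applied forces, so A_x = 0.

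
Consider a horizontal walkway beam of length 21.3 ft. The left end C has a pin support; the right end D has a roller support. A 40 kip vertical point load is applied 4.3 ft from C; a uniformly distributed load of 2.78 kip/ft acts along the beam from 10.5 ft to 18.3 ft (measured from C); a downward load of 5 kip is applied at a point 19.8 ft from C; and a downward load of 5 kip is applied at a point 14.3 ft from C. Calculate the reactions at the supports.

C_x = 0, C_y = 40.94 kip, D_y = 30.74 kip

Resultant of the distributed load: 2.78 × 7.8 = 21.684 kip at 14.4 ft from C.
Taking moments about C: D_y·21.3 − 40·4.3 − (2.78·7.8)·14.4 − 5·19.8 − 5·14.3 = 0 → D_y = 654.7496/21.3 = 30.7394 ≈ 30.74 kip.
ΣF_y = 0: C_y + 30.7394 − 40 − 2.78·7.8 − 5 − 5 = 0 → C_y = 40.94 kip.
ΣF_x = 0: no horizontal applied forces, so C_x = 0.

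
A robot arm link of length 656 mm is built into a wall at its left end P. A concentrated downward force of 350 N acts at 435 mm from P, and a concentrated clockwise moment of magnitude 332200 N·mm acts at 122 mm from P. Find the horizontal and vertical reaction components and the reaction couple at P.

ΣF_x = 0: P_x = 0.
ΣF_y = 0: P_y − 350 = 0 → P_y = 350.0 N.
ΣM about P: M_P − 350·435 − 332200 = 0 → M_P = 484400 N·mm.

P_x = 0, P_y = 350.0 N, M_P = 484400 N·mm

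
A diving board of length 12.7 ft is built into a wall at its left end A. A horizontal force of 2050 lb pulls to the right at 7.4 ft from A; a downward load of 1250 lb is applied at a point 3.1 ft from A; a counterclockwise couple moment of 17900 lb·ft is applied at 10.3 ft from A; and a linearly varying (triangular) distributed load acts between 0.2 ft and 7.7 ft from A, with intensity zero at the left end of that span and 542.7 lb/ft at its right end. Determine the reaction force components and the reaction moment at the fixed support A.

Resultant of the triangular load: ½ × 542.7 × 7.5 = 2035.125 lb, acting at 5.2 ft from A (one-third of the span from the peak).
ΣF_x = 0: A_x + 2050 = 0 → A_x = -2050 lb.
ΣF_y = 0: A_y − 1250 − ½·542.7·7.5 = 0 → A_y = 3285 lb.
ΣM about A: M_A − 1250·3.1 + 17900 − (½·542.7·7.5)·5.2 = 0 → M_A = -3442 lb·ft.

A_x = -2050 lb, A_y = 3285 lb, M_A = -3442 lb·ft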